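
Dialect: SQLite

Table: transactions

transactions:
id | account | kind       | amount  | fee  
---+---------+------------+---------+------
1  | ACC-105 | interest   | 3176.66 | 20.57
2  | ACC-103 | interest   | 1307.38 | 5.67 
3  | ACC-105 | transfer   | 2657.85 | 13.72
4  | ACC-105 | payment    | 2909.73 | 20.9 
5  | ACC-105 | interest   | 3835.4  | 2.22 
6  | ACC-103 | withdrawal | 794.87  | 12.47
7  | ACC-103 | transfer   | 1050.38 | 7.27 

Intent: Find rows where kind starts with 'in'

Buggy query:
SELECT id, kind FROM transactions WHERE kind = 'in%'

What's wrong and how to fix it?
Bug: Wildcards only work with LIKE; '=' treats '%' as a literal character

Fix: Use LIKE for wildcard pattern matching

Corrected query:
SELECT id, kind FROM transactions WHERE kind LIKE 'in%'

Result:
id | kind    
---+---------
1  | interest
2  | interest
5  | interest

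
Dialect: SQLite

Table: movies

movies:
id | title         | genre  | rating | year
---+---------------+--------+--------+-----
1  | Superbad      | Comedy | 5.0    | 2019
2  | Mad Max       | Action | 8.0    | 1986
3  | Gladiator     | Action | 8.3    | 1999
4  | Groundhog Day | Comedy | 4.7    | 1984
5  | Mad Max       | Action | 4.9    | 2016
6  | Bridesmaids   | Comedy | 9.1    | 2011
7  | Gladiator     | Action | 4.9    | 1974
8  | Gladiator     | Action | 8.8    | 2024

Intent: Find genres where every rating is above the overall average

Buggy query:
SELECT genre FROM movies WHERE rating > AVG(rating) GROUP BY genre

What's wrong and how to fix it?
Bug: AVG() is an aggregate; it can't sit directly in WHERE

Fix: Compute the overall average in a scalar subquery and compare each group's MIN against it in HAVING

Corrected query:
SELECT genre FROM movies GROUP BY genre HAVING MIN(rating) > (SELECT AVG(rating) FROM movies)

Result:
(no rows)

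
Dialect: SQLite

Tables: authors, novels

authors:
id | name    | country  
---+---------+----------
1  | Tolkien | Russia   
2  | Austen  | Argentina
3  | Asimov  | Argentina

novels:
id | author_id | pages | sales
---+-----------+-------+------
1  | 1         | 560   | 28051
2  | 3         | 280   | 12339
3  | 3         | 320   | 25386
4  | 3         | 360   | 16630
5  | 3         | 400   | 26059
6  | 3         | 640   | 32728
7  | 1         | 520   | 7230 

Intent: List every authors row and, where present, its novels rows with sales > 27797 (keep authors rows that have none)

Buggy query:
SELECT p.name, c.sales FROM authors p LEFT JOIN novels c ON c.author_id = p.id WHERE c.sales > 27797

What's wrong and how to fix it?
Bug: A WHERE condition on the right-hand table after LEFT JOIN drops unmatched parents

Fix: Put 'c.sales > 27797' in the JOIN's ON clause instead of WHERE

Corrected query:
SELECT p.name, c.sales FROM authors p LEFT JOIN novels c ON c.author_id = p.id AND c.sales > 27797

Result:
name    | sales
--------+------
Tolkien | 28051
Austen  | NULL 
Asimov  | 32728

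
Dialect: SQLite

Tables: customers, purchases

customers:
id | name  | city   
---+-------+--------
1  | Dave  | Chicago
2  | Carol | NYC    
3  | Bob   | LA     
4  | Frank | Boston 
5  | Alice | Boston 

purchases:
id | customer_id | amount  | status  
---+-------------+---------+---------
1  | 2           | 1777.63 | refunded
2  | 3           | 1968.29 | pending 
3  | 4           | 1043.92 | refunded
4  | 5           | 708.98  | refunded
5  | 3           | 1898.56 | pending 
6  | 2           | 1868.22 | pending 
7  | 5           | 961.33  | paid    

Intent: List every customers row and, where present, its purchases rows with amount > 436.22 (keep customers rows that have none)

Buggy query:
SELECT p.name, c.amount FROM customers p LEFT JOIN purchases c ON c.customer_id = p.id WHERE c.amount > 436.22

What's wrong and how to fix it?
Bug: Filtering c.amount in WHERE discards the NULL rows produced by LEFT JOIN, turning it into an inner join

Fix: Put 'c.amount > 436.22' in the JOIN's ON clause instead of WHERE

Corrected query:
SELECT p.name, c.amount FROM customers p LEFT JOIN purchases c ON c.customer_id = p.id AND c.amount > 436.22

Result:
name  | amount 
------+--------
Dave  | NULL   
Carol | 1777.63
Carol | 1868.22
Bob   | 1898.56
Bob   | 1968.29
Frank | 1043.92
Alice | 708.98 
Alice | 961.33 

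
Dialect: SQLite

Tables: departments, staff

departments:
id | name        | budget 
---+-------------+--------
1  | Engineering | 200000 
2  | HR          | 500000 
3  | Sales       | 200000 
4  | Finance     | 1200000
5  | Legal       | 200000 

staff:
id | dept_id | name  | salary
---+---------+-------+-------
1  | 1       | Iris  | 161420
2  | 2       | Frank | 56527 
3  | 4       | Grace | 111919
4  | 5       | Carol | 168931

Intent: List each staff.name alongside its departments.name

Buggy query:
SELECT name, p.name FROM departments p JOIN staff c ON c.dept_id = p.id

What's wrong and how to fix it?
Bug: 'name' exists in both joined tables, so the database can't tell which one is meant

Fix: Qualify the column with its table alias (c.name)

Corrected query:
SELECT c.name, p.name FROM departments p JOIN staff c ON c.dept_id = p.id

Result:
name  | name       
------+------------
Iris  | Engineering
Frank | HR         
Grace | Finance    
Carol | Legal      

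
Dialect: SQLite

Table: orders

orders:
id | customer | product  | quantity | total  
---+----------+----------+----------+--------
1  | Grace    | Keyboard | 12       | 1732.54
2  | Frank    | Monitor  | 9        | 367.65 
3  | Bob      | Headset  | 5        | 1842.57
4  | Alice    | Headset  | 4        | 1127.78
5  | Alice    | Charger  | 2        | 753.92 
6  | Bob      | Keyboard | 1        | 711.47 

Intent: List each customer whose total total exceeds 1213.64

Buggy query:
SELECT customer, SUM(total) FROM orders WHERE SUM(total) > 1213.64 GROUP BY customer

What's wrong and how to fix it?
Bug: SUM(total) is an aggregate, but WHERE filters rows before aggregation

Fix: Move the aggregate condition to a HAVING clause

Corrected query:
SELECT customer, SUM(total) FROM orders GROUP BY customer HAVING SUM(total) > 1213.64

Result:
customer | SUM(total)
---------+-----------
Alice    | 1881.7    
Bob      | 2554.04   
Grace    | 1732.54   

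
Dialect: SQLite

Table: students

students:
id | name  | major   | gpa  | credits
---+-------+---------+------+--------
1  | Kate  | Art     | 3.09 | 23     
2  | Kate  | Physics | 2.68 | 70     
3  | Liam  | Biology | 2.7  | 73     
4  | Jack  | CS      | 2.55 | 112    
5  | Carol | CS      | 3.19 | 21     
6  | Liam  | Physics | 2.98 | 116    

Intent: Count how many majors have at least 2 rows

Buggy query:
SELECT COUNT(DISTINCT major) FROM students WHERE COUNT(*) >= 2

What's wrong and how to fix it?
Bug: WHERE filters individual rows, not groups, so a group-level COUNT is invalid there

Fix: Use a subquery that GROUPs and filters with HAVING, then count its rows

Corrected query:
SELECT COUNT(*) FROM (SELECT major FROM students GROUP BY major HAVING COUNT(*) >= 2)

Result:
COUNT(*)
--------
2       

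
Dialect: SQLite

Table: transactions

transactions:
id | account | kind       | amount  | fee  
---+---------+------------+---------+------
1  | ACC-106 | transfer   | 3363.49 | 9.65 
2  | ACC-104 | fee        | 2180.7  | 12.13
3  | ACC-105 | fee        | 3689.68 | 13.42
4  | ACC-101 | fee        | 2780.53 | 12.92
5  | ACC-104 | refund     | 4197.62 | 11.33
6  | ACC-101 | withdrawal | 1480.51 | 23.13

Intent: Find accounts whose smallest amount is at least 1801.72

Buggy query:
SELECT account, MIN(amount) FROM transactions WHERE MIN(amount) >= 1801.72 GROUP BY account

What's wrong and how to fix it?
Bug: Aggregates like MIN are computed per group after WHERE runs

Fix: Use HAVING for the per-group MIN condition

Corrected query:
SELECT account, MIN(amount) FROM transactions GROUP BY account HAVING MIN(amount) >= 1801.72

Result:
account | MIN(amount)
--------+------------
ACC-104 | 2180.7     
ACC-105 | 3689.68    
ACC-106 | 3363.49    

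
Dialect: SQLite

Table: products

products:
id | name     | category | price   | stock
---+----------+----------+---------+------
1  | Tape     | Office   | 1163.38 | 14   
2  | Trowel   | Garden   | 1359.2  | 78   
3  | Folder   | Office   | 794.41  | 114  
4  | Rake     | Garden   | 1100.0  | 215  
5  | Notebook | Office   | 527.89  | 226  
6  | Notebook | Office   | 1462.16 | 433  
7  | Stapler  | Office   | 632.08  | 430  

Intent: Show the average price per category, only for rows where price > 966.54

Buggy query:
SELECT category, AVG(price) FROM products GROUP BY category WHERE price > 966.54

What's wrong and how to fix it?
Bug: WHERE cannot follow GROUP BY

Fix: Move the WHERE clause before GROUP BY

Corrected query:
SELECT category, AVG(price) FROM products WHERE price > 966.54 GROUP BY category

Result:
category | AVG(price)
---------+-----------
Garden   | 1229.6    
Office   | 1312.77   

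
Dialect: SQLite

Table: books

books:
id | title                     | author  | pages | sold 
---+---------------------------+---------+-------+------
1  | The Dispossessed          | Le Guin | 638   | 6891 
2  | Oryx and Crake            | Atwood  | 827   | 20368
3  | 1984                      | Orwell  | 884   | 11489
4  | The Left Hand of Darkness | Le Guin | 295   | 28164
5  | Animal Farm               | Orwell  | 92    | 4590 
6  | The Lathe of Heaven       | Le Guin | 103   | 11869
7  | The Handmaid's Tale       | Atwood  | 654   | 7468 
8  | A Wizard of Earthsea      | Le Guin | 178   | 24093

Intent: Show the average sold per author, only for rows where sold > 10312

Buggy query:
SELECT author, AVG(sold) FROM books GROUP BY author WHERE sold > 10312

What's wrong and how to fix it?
Bug: WHERE cannot follow GROUP BY

Fix: Move the WHERE clause before GROUP BY

Corrected query:
SELECT author, AVG(sold) FROM books WHERE sold > 10312 GROUP BY author

Result:
author  | AVG(sold)   
--------+-------------
Atwood  | 20368       
Le Guin | 21375.333333
Orwell  | 11489       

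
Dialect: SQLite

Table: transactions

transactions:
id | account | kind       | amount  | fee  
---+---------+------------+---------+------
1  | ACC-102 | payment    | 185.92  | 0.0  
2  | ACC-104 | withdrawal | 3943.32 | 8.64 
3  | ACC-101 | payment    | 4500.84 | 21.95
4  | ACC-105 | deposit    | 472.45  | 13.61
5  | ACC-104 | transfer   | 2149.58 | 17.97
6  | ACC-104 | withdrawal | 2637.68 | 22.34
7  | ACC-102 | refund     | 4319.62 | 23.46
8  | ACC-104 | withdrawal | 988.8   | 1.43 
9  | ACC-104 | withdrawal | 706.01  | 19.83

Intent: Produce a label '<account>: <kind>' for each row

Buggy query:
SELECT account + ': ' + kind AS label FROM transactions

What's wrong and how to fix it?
Bug: SQLite uses || for string concatenation; + coerces text to numbers (yielding 0)

Fix: Replace + with || to concatenate text

Corrected query:
SELECT account || ': ' || kind AS label FROM transactions

Result:
label              
-------------------
ACC-102: payment   
ACC-104: withdrawal
ACC-101: payment   
ACC-105: deposit   
ACC-104: transfer  
ACC-104: withdrawal
ACC-102: refund    
ACC-104: withdrawal
ACC-104: withdrawal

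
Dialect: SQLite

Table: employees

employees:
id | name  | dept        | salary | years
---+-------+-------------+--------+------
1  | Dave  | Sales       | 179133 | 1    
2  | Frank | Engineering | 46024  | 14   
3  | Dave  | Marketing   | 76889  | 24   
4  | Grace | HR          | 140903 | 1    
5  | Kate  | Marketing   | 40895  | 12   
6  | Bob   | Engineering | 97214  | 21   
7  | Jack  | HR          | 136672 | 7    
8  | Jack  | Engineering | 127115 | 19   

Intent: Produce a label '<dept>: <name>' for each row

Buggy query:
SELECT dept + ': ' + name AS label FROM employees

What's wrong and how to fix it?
Bug: '+' is numeric addition; on text columns SQLite converts them to 0 instead of concatenating

Fix: Use the || operator for string concatenation

Corrected query:
SELECT dept || ': ' || name AS label FROM employees

Result:
label             
------------------
Sales: Dave       
Engineering: Frank
Marketing: Dave   
HR: Grace         
Marketing: Kate   
Engineering: Bob  
HR: Jack          
Engineering: Jack 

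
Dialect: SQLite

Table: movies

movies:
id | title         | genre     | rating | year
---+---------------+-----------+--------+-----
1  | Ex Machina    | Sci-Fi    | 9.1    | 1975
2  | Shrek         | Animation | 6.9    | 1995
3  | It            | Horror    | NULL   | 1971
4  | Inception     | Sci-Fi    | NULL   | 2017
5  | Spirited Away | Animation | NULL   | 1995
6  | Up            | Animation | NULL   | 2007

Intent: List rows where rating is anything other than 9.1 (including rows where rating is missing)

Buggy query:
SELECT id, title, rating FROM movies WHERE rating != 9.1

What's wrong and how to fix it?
Bug: Inequality against NULL is unknown, not true; rows with NULL are dropped

Fix: Handle NULL separately with IS NULL alongside the inequality

Corrected query:
SELECT id, title, rating FROM movies WHERE rating != 9.1 OR rating IS NULL

Result:
id | title         | rating
---+---------------+-------
2  | Shrek         | 6.9   
3  | It            | NULL  
4  | Inception     | NULL  
5  | Spirited Away | NULL  
6  | Up            | NULL  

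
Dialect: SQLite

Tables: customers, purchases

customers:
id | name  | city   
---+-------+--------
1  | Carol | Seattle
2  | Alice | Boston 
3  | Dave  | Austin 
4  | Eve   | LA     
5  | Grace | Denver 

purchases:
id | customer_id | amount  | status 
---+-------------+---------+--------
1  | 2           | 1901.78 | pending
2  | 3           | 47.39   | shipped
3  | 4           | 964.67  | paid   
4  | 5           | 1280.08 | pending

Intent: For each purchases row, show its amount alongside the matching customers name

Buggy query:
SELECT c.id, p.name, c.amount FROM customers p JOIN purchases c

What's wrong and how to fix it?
Bug: JOIN with no ON clause produces a cartesian product; every purchases row pairs with every customers row

Fix: Specify the join condition linking the foreign key to the parent id

Corrected query:
SELECT c.id, p.name, c.amount FROM customers p JOIN purchases c ON c.customer_id = p.id

Result:
id | name  | amount 
---+-------+--------
1  | Alice | 1901.78
2  | Dave  | 47.39  
3  | Eve   | 964.67 
4  | Grace | 1280.08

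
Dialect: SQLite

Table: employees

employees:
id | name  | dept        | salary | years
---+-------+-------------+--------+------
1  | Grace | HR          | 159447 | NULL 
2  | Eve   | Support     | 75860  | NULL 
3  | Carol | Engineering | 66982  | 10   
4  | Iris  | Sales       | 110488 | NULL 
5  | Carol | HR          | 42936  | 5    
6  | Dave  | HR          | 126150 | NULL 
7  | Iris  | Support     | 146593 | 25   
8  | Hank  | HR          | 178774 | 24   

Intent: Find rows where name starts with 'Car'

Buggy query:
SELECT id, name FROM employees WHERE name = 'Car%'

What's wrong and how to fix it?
Bug: Wildcards only work with LIKE; '=' treats '%' as a literal character

Fix: Use LIKE for wildcard pattern matching

Corrected query:
SELECT id, name FROM employees WHERE name LIKE 'Car%'

Result:
id | name 
---+------
3  | Carol
5  | Carol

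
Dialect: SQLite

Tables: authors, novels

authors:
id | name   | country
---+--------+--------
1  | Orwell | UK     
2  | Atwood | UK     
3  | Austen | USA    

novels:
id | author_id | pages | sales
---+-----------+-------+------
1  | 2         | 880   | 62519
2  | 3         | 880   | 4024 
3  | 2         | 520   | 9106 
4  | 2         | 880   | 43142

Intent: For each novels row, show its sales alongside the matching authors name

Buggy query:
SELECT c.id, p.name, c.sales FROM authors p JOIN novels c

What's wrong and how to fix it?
Bug: Missing join condition: each novels row is matched to all authors rows instead of just its own

Fix: Specify the join condition linking the foreign key to the parent id

Corrected query:
SELECT c.id, p.name, c.sales FROM authors p JOIN novels c ON c.author_id = p.id

Result:
id | name   | sales
---+--------+------
1  | Atwood | 62519
2  | Austen | 4024 
3  | Atwood | 9106 
4  | Atwood | 43142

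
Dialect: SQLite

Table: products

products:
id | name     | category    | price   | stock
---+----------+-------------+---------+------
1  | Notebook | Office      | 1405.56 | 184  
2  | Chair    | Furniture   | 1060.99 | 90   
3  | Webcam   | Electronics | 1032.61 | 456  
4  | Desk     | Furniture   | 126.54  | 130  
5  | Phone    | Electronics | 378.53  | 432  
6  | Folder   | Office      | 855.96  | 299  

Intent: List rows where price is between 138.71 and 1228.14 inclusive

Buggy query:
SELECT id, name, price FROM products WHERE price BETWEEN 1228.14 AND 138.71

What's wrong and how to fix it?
Bug: BETWEEN expects the lower bound first; with 1228.14 AND 138.71 the range is empty

Fix: Swap the bounds so the smaller value comes first

Corrected query:
SELECT id, name, price FROM products WHERE price BETWEEN 138.71 AND 1228.14

Result:
id | name   | price  
---+--------+--------
2  | Chair  | 1060.99
3  | Webcam | 1032.61
5  | Phone  | 378.53 
6  | Folder | 855.96 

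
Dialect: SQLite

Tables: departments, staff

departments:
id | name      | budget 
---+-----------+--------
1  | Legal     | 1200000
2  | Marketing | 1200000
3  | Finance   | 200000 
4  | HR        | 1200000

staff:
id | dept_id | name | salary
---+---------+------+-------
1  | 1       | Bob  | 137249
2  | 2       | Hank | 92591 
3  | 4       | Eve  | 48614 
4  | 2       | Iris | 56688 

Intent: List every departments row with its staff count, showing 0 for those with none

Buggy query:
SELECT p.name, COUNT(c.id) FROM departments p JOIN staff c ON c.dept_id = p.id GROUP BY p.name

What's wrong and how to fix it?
Bug: INNER JOIN drops departments rows that have no matching staff rows

Fix: Use LEFT JOIN so parents without children still appear (COUNT(c.id) gives 0)

Corrected query:
SELECT p.name, COUNT(c.id) FROM departments p LEFT JOIN staff c ON c.dept_id = p.id GROUP BY p.name

Result:
name      | COUNT(c.id)
----------+------------
Finance   | 0          
HR        | 1          
Legal     | 1          
Marketing | 2          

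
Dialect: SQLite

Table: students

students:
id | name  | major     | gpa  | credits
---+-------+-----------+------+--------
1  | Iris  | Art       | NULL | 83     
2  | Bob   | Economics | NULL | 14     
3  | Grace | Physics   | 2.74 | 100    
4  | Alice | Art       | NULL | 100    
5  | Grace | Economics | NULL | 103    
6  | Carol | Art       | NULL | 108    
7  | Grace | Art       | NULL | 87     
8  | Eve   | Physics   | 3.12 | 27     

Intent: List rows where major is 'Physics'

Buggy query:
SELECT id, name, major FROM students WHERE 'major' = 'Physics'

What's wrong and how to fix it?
Bug: 'major' in single quotes is a string literal, not the column; the comparison is literal-vs-literal and never true

Fix: Reference the column as major without single quotes

Corrected query:
SELECT id, name, major FROM students WHERE major = 'Physics'

Result:
id | name  | major  
---+-------+--------
3  | Grace | Physics
8  | Eve   | Physics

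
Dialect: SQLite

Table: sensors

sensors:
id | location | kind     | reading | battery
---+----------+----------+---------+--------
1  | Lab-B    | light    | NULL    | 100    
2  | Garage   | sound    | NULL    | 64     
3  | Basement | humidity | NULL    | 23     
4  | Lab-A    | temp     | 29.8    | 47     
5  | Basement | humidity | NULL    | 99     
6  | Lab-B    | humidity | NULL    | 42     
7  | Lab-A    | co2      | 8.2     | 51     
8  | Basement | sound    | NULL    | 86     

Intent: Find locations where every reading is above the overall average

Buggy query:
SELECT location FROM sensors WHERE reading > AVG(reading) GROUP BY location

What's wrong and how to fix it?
Bug: WHERE evaluates per row before aggregation, so AVG() is unavailable

Fix: Use a subquery for AVG and a HAVING MIN(...) filter so the condition holds for every row in the group

Corrected query:
SELECT location FROM sensors GROUP BY location HAVING MIN(reading) > (SELECT AVG(reading) FROM sensors)

Result:
(no rows)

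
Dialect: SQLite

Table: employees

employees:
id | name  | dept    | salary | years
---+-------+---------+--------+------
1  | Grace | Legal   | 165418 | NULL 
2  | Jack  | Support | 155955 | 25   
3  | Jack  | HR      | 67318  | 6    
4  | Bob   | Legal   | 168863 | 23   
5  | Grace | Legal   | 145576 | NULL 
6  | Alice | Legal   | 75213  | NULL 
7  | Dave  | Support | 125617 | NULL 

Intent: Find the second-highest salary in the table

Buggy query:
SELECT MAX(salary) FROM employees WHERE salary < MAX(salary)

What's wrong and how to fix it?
Bug: MAX(salary) on the right of the comparison is an aggregate-in-WHERE error

Fix: Put the inner MAX in a scalar subquery

Corrected query:
SELECT MAX(salary) FROM employees WHERE salary < (SELECT MAX(salary) FROM employees)

Result:
MAX(salary)
-----------
165418     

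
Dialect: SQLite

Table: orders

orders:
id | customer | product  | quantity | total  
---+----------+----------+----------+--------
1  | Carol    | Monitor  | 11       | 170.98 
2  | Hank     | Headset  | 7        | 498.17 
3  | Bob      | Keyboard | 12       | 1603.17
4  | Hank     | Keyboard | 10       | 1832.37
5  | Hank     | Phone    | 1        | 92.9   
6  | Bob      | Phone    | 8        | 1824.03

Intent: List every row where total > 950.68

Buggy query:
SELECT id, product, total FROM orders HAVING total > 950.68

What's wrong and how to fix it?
Bug: This is a non-aggregate query (no GROUP BY, no aggregates), so in SQLite the HAVING clause is invalid here; a row-level condition belongs in WHERE

Fix: Use WHERE for row-level filtering

Corrected query:
SELECT id, product, total FROM orders WHERE total > 950.68

Result:
id | product  | total  
---+----------+--------
3  | Keyboard | 1603.17
4  | Keyboard | 1832.37
6  | Phone    | 1824.03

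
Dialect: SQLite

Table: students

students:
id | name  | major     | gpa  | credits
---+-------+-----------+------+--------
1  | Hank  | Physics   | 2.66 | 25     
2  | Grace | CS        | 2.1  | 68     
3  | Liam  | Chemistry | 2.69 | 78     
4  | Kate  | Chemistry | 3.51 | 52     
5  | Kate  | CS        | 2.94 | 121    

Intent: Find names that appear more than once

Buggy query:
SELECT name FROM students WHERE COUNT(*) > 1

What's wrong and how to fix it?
Bug: WHERE can't reference COUNT(*); aggregates are computed after WHERE

Fix: Group first, then use HAVING for the count condition

Corrected query:
SELECT name FROM students GROUP BY name HAVING COUNT(*) > 1

Result:
name
----
Kate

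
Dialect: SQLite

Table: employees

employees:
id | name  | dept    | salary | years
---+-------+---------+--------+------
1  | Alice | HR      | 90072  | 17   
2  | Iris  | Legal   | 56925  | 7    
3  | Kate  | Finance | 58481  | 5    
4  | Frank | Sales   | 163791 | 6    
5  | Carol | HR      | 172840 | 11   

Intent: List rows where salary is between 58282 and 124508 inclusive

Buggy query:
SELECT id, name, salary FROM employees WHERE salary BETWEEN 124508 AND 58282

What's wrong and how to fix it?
Bug: BETWEEN expects the lower bound first; with 124508 AND 58282 the range is empty

Fix: Write BETWEEN 58282 AND 124508

Corrected query:
SELECT id, name, salary FROM employees WHERE salary BETWEEN 58282 AND 124508

Result:
id | name  | salary
---+-------+-------
1  | Alice | 90072 
3  | Kate  | 58481 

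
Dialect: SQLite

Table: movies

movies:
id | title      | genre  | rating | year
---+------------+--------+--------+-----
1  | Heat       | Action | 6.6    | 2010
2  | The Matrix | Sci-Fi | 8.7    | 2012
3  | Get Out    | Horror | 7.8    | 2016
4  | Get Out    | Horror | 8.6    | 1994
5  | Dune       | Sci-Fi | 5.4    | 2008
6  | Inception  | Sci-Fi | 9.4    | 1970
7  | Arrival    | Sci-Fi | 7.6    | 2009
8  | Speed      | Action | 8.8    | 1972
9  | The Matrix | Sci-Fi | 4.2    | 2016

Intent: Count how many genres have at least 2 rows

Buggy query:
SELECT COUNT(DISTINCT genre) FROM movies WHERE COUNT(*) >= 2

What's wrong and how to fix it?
Bug: COUNT(*) cannot appear in WHERE; the per-group count doesn't exist yet

Fix: Use a subquery that GROUPs and filters with HAVING, then count its rows

Corrected query:
SELECT COUNT(*) FROM (SELECT genre FROM movies GROUP BY genre HAVING COUNT(*) >= 2)

Result:
COUNT(*)
--------
3       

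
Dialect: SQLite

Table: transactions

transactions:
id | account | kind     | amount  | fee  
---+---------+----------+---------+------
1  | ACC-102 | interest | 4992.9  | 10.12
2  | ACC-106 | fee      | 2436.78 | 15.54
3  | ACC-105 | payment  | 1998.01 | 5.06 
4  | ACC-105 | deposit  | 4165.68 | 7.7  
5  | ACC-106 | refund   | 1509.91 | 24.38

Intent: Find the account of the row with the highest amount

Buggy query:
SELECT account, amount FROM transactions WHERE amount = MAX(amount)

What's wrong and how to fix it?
Bug: MAX(amount) is an aggregate and cannot be used directly in WHERE

Fix: Wrap MAX in a scalar subquery so WHERE compares against a single value

Corrected query:
SELECT account, amount FROM transactions WHERE amount = (SELECT MAX(amount) FROM transactions)

Result:
account | amount
--------+-------
ACC-102 | 4992.9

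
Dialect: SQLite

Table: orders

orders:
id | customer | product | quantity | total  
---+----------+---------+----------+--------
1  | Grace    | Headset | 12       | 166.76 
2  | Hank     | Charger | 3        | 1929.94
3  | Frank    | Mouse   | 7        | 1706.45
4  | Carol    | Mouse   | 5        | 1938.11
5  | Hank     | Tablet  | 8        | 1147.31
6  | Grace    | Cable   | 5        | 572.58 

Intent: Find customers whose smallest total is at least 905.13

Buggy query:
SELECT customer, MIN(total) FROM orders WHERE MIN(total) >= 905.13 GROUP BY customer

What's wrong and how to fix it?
Bug: Aggregates like MIN are computed per group after WHERE runs

Fix: Replace WHERE with HAVING after the GROUP BY

Corrected query:
SELECT customer, MIN(total) FROM orders GROUP BY customer HAVING MIN(total) >= 905.13

Result:
customer | MIN(total)
---------+-----------
Carol    | 1938.11   
Frank    | 1706.45   
Hank     | 1147.31   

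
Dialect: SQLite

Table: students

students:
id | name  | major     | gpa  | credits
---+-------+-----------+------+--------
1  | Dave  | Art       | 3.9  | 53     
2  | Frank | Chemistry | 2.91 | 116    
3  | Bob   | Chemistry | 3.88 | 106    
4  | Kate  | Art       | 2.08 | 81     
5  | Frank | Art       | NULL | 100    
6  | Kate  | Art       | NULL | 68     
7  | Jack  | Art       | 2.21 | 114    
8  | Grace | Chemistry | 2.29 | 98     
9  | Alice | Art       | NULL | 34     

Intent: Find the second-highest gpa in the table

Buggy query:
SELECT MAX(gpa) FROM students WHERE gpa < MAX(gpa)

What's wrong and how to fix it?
Bug: The inner MAX is an aggregate inside WHERE, which is not allowed

Fix: Put the inner MAX in a scalar subquery

Corrected query:
SELECT MAX(gpa) FROM students WHERE gpa < (SELECT MAX(gpa) FROM students)

Result:
MAX(gpa)
--------
3.88    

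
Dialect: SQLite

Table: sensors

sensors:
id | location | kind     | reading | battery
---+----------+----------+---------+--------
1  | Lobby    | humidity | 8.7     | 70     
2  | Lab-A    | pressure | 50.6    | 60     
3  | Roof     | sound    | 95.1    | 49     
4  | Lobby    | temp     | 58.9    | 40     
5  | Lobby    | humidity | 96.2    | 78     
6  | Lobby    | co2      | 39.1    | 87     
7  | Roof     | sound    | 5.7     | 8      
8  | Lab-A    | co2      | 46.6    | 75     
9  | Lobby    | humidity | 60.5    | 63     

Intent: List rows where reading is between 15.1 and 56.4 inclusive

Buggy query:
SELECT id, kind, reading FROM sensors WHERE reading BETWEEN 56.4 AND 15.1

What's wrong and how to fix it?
Bug: BETWEEN expects the lower bound first; with 56.4 AND 15.1 the range is empty

Fix: Write BETWEEN 15.1 AND 56.4

Corrected query:
SELECT id, kind, reading FROM sensors WHERE reading BETWEEN 15.1 AND 56.4

Result:
id | kind     | reading
---+----------+--------
2  | pressure | 50.6   
6  | co2      | 39.1   
8  | co2      | 46.6   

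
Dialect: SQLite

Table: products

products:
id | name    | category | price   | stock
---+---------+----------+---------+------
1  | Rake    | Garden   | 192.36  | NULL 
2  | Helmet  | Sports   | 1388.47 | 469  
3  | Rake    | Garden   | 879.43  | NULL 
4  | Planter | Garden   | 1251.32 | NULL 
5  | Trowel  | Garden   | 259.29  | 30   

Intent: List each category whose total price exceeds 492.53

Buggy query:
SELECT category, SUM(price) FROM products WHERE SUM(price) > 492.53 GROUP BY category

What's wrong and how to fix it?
Bug: Aggregate functions cannot appear in a WHERE clause

Fix: Move the aggregate condition to a HAVING clause

Corrected query:
SELECT category, SUM(price) FROM products GROUP BY category HAVING SUM(price) > 492.53

Result:
category | SUM(price)
---------+-----------
Garden   | 2582.4    
Sports   | 1388.47   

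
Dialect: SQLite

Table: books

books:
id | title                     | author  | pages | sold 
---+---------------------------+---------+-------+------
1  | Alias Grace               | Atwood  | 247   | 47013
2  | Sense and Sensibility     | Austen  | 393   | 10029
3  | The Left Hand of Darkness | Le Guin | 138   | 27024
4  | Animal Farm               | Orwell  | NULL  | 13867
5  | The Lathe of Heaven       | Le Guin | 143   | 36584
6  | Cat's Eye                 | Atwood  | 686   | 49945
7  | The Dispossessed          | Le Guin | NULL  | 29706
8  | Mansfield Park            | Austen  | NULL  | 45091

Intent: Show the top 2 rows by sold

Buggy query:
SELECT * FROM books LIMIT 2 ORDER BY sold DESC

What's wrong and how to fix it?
Bug: ORDER BY cannot follow LIMIT; LIMIT is the final clause

Fix: Swap the clauses: ORDER BY first, then LIMIT

Corrected query:
SELECT * FROM books ORDER BY sold DESC LIMIT 2

Result:
id | title       | author | pages | sold 
---+-------------+--------+-------+------
6  | Cat's Eye   | Atwood | 686   | 49945
1  | Alias Grace | Atwood | 247   | 47013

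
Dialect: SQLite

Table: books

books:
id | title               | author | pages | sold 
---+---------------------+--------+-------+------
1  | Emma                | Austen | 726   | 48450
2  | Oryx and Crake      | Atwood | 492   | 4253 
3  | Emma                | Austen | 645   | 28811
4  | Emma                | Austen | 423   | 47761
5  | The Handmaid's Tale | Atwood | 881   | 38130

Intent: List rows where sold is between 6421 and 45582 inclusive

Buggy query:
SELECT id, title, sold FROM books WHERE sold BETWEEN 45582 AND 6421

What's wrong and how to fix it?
Bug: The bounds are reversed; BETWEEN a AND b requires a <= b to match anything

Fix: Write BETWEEN 6421 AND 45582

Corrected query:
SELECT id, title, sold FROM books WHERE sold BETWEEN 6421 AND 45582

Result:
id | title               | sold 
---+---------------------+------
3  | Emma                | 28811
5  | The Handmaid's Tale | 38130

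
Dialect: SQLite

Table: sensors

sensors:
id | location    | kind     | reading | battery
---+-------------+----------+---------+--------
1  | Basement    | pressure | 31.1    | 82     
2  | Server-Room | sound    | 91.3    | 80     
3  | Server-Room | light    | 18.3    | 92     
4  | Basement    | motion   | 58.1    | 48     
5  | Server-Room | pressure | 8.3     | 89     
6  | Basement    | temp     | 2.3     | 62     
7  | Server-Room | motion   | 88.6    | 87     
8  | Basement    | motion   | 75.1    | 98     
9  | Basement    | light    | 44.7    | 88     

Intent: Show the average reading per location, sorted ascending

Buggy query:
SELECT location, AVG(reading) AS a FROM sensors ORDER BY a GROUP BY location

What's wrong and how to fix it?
Bug: ORDER BY appears before GROUP BY; SQL clause order requires GROUP BY first

Fix: Reorder: SELECT … FROM … GROUP BY … ORDER BY …

Corrected query:
SELECT location, AVG(reading) AS a FROM sensors GROUP BY location ORDER BY a

Result:
location    | a     
------------+-------
Basement    | 42.26 
Server-Room | 51.625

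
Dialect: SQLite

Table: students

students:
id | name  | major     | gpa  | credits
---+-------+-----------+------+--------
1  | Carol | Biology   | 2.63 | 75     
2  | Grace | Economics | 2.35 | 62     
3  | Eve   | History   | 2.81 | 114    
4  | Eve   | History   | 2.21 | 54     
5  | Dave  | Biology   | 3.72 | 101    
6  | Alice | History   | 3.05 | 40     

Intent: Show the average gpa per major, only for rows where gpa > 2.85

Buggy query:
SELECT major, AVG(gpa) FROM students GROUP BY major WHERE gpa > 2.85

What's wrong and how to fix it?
Bug: WHERE cannot follow GROUP BY

Fix: Move the WHERE clause before GROUP BY

Corrected query:
SELECT major, AVG(gpa) FROM students WHERE gpa > 2.85 GROUP BY major

Result:
major   | AVG(gpa)
--------+---------
Biology | 3.72    
History | 3.05    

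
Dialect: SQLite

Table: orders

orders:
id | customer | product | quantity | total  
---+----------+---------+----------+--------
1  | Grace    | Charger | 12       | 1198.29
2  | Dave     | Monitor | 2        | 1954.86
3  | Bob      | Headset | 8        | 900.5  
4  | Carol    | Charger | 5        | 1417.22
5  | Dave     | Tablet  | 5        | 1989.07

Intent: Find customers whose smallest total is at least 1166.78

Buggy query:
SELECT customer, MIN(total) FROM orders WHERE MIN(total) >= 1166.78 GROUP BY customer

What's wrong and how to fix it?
Bug: Aggregates like MIN are computed per group after WHERE runs

Fix: Use HAVING for the per-group MIN condition

Corrected query:
SELECT customer, MIN(total) FROM orders GROUP BY customer HAVING MIN(total) >= 1166.78

Result:
customer | MIN(total)
---------+-----------
Carol    | 1417.22   
Dave     | 1954.86   
Grace    | 1198.29   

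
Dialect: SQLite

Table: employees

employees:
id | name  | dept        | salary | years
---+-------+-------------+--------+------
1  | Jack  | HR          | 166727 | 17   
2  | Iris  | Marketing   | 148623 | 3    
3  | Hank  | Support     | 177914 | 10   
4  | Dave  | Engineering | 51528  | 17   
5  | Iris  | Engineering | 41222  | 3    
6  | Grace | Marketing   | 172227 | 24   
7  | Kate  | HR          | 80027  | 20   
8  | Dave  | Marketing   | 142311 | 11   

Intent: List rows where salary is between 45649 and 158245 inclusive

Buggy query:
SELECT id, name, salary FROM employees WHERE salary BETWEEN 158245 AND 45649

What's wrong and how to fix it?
Bug: BETWEEN expects the lower bound first; with 158245 AND 45649 the range is empty

Fix: Swap the bounds so the smaller value comes first

Corrected query:
SELECT id, name, salary FROM employees WHERE salary BETWEEN 45649 AND 158245

Result:
id | name | salary
---+------+-------
2  | Iris | 148623
4  | Dave | 51528 
7  | Kate | 80027 
8  | Dave | 142311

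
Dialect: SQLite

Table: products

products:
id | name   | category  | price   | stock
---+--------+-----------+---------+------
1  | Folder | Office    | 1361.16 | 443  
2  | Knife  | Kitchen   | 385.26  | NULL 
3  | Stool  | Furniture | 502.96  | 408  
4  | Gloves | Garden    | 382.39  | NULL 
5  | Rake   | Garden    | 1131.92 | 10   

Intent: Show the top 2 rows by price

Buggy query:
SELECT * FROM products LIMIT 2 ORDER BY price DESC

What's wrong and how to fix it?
Bug: LIMIT must come after ORDER BY

Fix: Sort with ORDER BY, then apply LIMIT

Corrected query:
SELECT * FROM products ORDER BY price DESC LIMIT 2

Result:
id | name   | category | price   | stock
---+--------+----------+---------+------
1  | Folder | Office   | 1361.16 | 443  
5  | Rake   | Garden   | 1131.92 | 10   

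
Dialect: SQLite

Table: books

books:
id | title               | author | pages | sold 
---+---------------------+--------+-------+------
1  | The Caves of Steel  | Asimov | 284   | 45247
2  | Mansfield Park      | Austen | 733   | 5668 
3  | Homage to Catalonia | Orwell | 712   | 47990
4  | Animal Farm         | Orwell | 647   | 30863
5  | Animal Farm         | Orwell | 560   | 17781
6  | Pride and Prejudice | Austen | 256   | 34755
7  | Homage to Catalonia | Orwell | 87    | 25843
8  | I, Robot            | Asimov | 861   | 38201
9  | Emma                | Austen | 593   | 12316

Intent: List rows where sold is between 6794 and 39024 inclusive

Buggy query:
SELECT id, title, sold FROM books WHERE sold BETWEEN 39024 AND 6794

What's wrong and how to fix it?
Bug: BETWEEN expects the lower bound first; with 39024 AND 6794 the range is empty

Fix: Swap the bounds so the smaller value comes first

Corrected query:
SELECT id, title, sold FROM books WHERE sold BETWEEN 6794 AND 39024

Result:
id | title               | sold 
---+---------------------+------
4  | Animal Farm         | 30863
5  | Animal Farm         | 17781
6  | Pride and Prejudice | 34755
7  | Homage to Catalonia | 25843
8  | I, Robot            | 38201
9  | Emma                | 12316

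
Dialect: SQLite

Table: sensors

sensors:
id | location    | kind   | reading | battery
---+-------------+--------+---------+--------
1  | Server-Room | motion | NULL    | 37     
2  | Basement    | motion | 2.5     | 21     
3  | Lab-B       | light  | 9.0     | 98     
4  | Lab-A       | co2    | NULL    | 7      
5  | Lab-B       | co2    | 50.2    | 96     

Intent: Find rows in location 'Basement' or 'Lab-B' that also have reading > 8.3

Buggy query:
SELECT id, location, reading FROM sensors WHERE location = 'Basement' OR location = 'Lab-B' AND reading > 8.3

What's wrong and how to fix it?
Bug: Without parentheses, AND is evaluated before OR, so the reading filter only applies to the 'Lab-B' branch

Fix: Add parentheses around the OR so the AND applies to both alternatives

Corrected query:
SELECT id, location, reading FROM sensors WHERE (location = 'Basement' OR location = 'Lab-B') AND reading > 8.3

Result:
id | location | reading
---+----------+--------
3  | Lab-B    | 9      
5  | Lab-B    | 50.2   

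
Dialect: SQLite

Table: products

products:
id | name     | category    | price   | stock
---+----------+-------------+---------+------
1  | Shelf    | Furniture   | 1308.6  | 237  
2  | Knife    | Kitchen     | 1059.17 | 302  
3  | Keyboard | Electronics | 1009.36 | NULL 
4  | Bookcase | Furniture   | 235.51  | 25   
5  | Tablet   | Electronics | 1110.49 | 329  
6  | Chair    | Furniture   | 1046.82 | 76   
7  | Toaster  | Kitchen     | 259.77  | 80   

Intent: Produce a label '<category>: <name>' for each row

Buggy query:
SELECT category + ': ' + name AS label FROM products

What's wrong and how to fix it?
Bug: SQLite uses || for string concatenation; + coerces text to numbers (yielding 0)

Fix: Replace + with || to concatenate text

Corrected query:
SELECT category || ': ' || name AS label FROM products

Result:
label                
---------------------
Furniture: Shelf     
Kitchen: Knife       
Electronics: Keyboard
Furniture: Bookcase  
Electronics: Tablet  
Furniture: Chair     
Kitchen: Toaster     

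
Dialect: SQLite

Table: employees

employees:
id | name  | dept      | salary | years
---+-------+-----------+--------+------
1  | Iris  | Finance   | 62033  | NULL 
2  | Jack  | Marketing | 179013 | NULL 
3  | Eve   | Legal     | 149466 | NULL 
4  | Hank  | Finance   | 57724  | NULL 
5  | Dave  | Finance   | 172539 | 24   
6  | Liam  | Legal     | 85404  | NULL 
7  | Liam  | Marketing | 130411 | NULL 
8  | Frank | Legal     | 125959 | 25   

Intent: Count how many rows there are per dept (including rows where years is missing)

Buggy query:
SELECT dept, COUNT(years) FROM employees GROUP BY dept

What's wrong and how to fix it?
Bug: COUNT(years) skips NULLs, so groups with missing years are undercounted

Fix: Use COUNT(*) to count all rows regardless of NULL

Corrected query:
SELECT dept, COUNT(*) FROM employees GROUP BY dept

Result:
dept      | COUNT(*)
----------+---------
Finance   | 3       
Legal     | 3       
Marketing | 2       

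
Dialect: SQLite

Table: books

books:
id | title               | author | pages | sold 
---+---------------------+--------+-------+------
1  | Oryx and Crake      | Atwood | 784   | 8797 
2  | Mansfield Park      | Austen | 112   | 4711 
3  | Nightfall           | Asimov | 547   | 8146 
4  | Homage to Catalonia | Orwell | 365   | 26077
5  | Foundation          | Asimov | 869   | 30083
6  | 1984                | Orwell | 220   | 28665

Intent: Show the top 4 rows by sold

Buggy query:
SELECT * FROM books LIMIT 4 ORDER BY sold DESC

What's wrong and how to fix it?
Bug: LIMIT must come after ORDER BY

Fix: Swap the clauses: ORDER BY first, then LIMIT

Corrected query:
SELECT * FROM books ORDER BY sold DESC LIMIT 4

Result:
id | title               | author | pages | sold 
---+---------------------+--------+-------+------
5  | Foundation          | Asimov | 869   | 30083
6  | 1984                | Orwell | 220   | 28665
4  | Homage to Catalonia | Orwell | 365   | 26077
1  | Oryx and Crake      | Atwood | 784   | 8797 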